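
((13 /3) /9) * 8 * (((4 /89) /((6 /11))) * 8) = 18304 /7209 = 2.54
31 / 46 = 0.67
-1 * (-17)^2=-289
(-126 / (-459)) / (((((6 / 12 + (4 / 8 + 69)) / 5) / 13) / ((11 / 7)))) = 143 / 357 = 0.40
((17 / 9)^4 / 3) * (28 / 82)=1169294 / 807003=1.45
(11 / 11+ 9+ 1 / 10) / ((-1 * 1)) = -10.10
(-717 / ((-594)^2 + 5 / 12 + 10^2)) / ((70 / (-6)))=25812 / 148233295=0.00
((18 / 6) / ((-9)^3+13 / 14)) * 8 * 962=-323232 / 10193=-31.71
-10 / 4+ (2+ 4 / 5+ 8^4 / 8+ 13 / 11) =56483 / 110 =513.48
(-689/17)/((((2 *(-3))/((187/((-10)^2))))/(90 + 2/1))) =174317/150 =1162.11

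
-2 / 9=-0.22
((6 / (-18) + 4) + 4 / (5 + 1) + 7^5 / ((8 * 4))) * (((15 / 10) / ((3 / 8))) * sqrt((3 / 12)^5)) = 50837 / 768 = 66.19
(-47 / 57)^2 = 2209 / 3249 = 0.68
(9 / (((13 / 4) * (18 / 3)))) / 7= 6 / 91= 0.07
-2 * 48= -96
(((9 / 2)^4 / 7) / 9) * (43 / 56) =31347 / 6272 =5.00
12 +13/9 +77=814/9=90.44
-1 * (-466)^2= -217156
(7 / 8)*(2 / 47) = 7 / 188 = 0.04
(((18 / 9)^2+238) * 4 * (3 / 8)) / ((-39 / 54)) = -6534 / 13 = -502.62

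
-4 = -4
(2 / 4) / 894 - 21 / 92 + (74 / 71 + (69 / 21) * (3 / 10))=91987429 / 51096570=1.80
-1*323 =-323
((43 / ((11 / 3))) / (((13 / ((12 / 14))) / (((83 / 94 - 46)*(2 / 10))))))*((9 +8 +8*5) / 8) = -93552219 / 1881880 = -49.71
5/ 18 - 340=-6115/ 18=-339.72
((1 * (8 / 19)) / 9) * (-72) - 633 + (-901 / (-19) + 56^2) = 48394 / 19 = 2547.05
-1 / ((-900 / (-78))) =-13 / 150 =-0.09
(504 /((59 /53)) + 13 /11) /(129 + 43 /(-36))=10605564 /2986049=3.55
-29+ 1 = -28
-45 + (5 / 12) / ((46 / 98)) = -44.11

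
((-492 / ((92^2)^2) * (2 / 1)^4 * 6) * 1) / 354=-0.00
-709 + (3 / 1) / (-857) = -709.00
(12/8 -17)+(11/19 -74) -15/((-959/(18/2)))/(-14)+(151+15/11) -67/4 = 261985525/5612068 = 46.68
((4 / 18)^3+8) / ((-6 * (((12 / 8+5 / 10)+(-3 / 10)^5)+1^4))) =-292000000 / 655568559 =-0.45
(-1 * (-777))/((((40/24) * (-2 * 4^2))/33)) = -76923/160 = -480.77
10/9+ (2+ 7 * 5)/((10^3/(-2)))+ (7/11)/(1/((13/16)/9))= 72241/66000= 1.09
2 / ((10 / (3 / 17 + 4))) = 71 / 85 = 0.84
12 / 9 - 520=-1556 / 3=-518.67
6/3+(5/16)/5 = 33/16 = 2.06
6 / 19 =0.32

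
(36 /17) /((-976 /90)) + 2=3743 /2074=1.80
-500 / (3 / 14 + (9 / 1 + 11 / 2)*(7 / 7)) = -3500 / 103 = -33.98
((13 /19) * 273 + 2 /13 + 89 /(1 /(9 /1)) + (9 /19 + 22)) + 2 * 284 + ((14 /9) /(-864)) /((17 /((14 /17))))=219034630001 /138768552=1578.42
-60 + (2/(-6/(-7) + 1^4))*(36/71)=-59.45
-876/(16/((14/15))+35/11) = -67452/1565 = -43.10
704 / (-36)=-176 / 9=-19.56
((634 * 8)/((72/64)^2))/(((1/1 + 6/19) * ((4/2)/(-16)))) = -49340416/2025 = -24365.64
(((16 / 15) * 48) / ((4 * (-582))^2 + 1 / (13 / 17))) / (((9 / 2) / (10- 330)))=-425984 / 634091481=-0.00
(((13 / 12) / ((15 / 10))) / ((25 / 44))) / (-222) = -0.01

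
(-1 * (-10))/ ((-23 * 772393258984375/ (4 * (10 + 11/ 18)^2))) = -0.00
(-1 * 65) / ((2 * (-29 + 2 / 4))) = 65 / 57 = 1.14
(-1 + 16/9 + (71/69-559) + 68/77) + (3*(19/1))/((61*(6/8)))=-539677283/972279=-555.06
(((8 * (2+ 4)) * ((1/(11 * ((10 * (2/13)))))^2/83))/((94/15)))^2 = 2313441/22280382444100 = 0.00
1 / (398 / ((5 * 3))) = 15 / 398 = 0.04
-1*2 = -2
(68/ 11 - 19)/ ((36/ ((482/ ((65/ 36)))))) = -67962/ 715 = -95.05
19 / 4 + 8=51 / 4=12.75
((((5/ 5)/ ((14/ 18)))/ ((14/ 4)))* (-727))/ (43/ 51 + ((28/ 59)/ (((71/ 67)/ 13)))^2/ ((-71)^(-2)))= -2323170666/ 1486348919923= -0.00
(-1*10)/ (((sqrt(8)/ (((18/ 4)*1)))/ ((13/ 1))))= -585*sqrt(2)/ 4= -206.83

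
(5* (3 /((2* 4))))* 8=15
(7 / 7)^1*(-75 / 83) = -75 / 83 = -0.90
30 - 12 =18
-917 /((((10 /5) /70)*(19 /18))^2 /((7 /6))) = -424616850 /361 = -1176223.96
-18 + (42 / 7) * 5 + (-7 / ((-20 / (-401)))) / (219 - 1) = 49513 / 4360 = 11.36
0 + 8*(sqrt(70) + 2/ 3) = 16/ 3 + 8*sqrt(70) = 72.27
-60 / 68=-15 / 17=-0.88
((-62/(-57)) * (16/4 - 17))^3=-523606616/185193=-2827.36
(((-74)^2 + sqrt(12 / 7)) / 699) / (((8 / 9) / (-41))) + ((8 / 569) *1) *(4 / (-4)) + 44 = -84149155 / 265154 - 123 *sqrt(21) / 6524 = -317.45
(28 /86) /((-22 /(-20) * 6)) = 70 /1419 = 0.05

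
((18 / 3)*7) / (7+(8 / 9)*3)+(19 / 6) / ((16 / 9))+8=13109 / 928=14.13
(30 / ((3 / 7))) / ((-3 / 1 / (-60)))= 1400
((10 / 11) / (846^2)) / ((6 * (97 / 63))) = 35 / 254556324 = 0.00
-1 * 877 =-877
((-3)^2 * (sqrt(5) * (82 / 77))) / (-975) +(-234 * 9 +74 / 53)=-111544 / 53 - 246 * sqrt(5) / 25025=-2104.63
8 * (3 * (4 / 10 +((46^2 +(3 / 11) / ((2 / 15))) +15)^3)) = 232922569506.18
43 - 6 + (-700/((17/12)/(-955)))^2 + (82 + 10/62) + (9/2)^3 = 15959416047071639/71672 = 222672955227.59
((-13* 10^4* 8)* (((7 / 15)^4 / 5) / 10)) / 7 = -285376 / 2025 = -140.93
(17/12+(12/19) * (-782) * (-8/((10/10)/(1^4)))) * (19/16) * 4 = 901187/48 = 18774.73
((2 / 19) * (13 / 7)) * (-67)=-1742 / 133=-13.10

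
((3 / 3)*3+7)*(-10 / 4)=-25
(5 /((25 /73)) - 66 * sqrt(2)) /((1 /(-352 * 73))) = -1875808 /5 + 1695936 * sqrt(2) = 2023254.09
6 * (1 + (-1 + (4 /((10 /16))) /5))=192 /25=7.68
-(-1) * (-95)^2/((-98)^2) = 9025/9604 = 0.94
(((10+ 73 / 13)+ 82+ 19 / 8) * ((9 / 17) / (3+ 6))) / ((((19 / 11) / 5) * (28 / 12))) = 1715835 / 235144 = 7.30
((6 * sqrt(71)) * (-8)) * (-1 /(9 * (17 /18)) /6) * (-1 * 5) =-80 * sqrt(71) /17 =-39.65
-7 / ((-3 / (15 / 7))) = 5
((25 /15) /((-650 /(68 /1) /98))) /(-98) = 34 /195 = 0.17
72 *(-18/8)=-162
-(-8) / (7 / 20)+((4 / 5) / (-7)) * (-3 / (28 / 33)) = 5699 / 245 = 23.26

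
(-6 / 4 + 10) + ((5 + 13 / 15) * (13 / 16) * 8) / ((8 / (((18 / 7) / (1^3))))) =1453 / 70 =20.76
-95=-95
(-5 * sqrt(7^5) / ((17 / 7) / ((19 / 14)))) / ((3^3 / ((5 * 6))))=-23275 * sqrt(7) / 153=-402.48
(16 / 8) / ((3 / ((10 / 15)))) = 4 / 9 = 0.44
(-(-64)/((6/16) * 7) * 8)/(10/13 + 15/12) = 212992/2205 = 96.60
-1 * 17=-17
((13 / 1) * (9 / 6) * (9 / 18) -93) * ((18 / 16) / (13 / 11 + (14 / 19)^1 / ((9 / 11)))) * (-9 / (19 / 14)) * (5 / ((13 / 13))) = 93461445 / 62672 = 1491.28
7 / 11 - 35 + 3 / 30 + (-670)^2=49375231 / 110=448865.74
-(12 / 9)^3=-64 / 27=-2.37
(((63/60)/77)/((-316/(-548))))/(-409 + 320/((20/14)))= -411/3215300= -0.00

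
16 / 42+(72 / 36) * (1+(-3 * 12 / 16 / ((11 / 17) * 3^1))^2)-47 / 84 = 4.51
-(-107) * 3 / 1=321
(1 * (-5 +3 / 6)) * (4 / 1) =-18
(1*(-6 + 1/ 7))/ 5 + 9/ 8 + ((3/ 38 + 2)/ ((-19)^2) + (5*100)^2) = 480129921893/ 1920520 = 249999.96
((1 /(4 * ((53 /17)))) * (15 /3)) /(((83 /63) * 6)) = 1785 /35192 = 0.05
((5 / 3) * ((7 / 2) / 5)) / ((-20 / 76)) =-133 / 30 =-4.43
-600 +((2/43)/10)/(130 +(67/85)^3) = -2067534812575/3445891559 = -600.00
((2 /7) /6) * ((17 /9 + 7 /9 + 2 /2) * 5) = 55 /63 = 0.87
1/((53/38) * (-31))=-38/1643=-0.02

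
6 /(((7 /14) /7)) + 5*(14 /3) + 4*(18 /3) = 394 /3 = 131.33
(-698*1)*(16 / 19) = -11168 / 19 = -587.79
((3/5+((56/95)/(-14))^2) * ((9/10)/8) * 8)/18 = 5431/180500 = 0.03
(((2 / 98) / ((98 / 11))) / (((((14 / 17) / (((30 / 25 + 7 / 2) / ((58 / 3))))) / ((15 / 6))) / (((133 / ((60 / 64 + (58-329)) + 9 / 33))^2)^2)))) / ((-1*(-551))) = 5422782863714304 / 29925859746061016298127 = 0.00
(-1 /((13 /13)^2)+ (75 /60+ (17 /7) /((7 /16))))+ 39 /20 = 1899 /245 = 7.75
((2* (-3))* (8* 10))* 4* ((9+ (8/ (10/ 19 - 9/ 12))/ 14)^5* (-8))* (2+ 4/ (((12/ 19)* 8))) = 11382341106660268160/ 23863536599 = 476976288.05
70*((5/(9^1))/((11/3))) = 350/33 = 10.61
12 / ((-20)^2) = 3 / 100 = 0.03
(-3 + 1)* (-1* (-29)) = -58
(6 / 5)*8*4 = 192 / 5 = 38.40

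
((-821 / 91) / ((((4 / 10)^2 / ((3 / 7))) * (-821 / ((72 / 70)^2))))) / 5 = 972 / 156065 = 0.01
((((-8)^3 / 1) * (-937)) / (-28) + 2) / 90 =-190.35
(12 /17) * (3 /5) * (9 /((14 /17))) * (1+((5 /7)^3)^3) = 6853690584 /1412376245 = 4.85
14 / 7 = 2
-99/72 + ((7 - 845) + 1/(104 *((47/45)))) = -1025705/1222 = -839.37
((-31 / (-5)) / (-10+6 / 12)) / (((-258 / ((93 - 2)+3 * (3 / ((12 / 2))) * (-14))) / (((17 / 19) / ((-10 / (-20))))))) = 14756 / 46569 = 0.32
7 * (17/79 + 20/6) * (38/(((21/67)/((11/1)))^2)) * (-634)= -11005349167868/14931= -737080514.89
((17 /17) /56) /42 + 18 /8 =5293 /2352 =2.25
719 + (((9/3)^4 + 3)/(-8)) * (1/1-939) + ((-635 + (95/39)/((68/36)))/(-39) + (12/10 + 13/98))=10585.58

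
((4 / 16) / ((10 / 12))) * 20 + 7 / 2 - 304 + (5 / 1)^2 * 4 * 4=211 / 2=105.50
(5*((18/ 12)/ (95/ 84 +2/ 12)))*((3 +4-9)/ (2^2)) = -315/ 109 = -2.89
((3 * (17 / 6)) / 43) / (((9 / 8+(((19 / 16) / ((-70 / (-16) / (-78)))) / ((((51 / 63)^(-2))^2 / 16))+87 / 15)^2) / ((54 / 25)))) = 44479682608536 / 2032452755687399947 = 0.00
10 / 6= 5 / 3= 1.67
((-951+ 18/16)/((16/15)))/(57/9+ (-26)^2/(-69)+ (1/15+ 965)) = -39324825/42464384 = -0.93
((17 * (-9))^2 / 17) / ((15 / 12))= 5508 / 5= 1101.60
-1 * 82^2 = -6724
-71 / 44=-1.61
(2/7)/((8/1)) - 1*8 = -223/28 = -7.96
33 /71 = 0.46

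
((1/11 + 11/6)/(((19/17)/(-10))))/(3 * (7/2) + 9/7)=-30226/20691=-1.46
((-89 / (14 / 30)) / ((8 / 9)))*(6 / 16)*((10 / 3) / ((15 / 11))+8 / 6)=-68085 / 224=-303.95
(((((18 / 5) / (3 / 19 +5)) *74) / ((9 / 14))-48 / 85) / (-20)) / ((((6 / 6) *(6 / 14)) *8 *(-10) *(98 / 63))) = 35601 / 476000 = 0.07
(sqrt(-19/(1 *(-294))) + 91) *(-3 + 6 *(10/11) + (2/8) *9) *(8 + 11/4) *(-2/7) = -115713/88 - 2967 *sqrt(114)/8624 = -1318.59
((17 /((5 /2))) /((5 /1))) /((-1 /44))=-1496 /25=-59.84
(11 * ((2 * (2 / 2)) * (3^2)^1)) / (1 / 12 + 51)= 3.88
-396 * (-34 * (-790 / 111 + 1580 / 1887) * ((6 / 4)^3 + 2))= -16815150 / 37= -454463.51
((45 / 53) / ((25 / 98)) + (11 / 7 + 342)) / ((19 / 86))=55340914 / 35245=1570.18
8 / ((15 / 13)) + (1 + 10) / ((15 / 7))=181 / 15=12.07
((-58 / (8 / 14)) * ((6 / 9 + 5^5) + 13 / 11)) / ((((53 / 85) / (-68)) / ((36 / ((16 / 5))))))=389383344.47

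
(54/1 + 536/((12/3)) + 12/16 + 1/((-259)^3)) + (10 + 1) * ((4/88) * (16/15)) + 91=292178204783/1042438740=280.28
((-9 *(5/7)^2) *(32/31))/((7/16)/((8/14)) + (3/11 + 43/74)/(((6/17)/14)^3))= -5063731200/56929802949299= -0.00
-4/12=-1/3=-0.33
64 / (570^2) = 16 / 81225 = 0.00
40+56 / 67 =2736 / 67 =40.84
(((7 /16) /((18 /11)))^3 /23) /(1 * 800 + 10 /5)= 456533 /440635686912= 0.00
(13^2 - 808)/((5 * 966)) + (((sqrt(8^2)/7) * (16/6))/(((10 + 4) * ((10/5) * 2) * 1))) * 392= 102401/4830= 21.20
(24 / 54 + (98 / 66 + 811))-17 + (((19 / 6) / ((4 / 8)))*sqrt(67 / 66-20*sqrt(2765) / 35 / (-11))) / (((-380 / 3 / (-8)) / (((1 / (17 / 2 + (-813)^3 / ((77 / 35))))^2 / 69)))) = 44*sqrt(216678 + 11088*sqrt(2765)) / 209209611572853975419805 + 78797 / 99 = 795.93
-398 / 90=-199 / 45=-4.42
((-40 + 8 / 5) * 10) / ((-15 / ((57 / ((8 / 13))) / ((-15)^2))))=3952 / 375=10.54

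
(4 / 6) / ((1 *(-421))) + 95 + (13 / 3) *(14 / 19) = 785433 / 7999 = 98.19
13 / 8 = 1.62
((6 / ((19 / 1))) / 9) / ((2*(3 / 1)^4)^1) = 1 / 4617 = 0.00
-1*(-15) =15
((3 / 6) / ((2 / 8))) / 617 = 2 / 617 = 0.00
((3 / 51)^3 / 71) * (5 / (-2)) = -5 / 697646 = -0.00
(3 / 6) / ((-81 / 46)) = -23 / 81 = -0.28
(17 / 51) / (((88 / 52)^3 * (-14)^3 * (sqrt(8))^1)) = -2197 * sqrt(2) / 350617344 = -0.00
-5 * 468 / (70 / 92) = -21528 / 7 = -3075.43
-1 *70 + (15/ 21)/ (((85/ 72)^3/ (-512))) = -251287226/ 859775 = -292.27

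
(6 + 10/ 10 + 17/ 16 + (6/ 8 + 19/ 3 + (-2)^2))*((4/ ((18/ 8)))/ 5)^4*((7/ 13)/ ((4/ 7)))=46111744/ 159924375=0.29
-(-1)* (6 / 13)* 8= 48 / 13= 3.69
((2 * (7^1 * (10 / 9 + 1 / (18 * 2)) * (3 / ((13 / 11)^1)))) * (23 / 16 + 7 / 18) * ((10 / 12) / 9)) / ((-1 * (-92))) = 4151455 / 55800576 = 0.07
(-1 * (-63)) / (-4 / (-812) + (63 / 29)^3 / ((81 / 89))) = 10755549 / 1924042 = 5.59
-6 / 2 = -3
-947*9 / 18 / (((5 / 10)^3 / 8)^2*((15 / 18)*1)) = -11636736 / 5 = -2327347.20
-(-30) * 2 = 60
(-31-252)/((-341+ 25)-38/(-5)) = 0.92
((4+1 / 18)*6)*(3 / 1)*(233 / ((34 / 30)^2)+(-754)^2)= 41514910.30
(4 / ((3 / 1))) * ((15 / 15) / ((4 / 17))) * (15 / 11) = 85 / 11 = 7.73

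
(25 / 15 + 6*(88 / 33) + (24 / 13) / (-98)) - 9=8.65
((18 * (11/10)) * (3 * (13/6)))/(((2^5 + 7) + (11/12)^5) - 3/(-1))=160123392/53059975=3.02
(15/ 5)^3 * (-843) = -22761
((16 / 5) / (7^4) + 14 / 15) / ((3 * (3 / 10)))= 1.04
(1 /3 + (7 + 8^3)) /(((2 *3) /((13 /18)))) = 10127 /162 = 62.51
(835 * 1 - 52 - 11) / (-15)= -772 / 15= -51.47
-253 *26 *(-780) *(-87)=-446383080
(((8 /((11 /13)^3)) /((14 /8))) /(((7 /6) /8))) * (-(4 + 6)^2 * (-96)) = 32396083200 /65219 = 496727.69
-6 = -6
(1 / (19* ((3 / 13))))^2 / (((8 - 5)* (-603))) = -169 / 5877441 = -0.00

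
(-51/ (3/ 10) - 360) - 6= -536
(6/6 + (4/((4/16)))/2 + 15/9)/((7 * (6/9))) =16/7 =2.29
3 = 3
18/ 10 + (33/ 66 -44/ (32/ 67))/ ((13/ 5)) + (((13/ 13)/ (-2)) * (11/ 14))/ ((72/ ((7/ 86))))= -53837059/ 1609920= -33.44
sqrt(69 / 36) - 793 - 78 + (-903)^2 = sqrt(69) / 6 + 814538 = 814539.38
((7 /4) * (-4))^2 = 49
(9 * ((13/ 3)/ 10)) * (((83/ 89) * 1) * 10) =3237/ 89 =36.37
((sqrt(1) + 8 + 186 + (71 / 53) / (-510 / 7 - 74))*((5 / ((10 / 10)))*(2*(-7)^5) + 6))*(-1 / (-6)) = -223186534064 / 40863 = -5461824.49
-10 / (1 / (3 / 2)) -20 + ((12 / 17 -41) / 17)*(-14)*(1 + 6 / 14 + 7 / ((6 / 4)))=145015 / 867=167.26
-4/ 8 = -1/ 2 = -0.50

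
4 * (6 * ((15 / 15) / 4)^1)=6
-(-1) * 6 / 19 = 6 / 19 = 0.32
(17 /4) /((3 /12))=17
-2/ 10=-1/ 5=-0.20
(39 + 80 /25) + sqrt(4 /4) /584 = 123229 /2920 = 42.20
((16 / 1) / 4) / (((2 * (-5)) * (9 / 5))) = -2 / 9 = -0.22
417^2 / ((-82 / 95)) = -16519455 / 82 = -201456.77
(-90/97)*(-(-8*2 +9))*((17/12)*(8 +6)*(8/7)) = -14280/97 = -147.22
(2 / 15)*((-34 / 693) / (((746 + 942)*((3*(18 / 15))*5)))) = -17 / 78960420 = -0.00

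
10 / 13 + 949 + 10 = 12477 / 13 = 959.77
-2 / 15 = -0.13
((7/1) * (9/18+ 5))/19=77/38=2.03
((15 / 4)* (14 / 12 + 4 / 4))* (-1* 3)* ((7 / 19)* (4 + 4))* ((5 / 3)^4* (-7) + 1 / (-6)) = 3892.33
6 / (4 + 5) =2 / 3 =0.67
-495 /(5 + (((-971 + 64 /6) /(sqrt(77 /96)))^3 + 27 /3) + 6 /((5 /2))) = 0.00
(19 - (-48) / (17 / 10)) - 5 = 718 / 17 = 42.24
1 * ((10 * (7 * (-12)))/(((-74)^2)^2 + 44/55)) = -350/12494407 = -0.00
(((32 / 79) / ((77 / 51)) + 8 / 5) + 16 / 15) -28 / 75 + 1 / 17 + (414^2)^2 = 227839681974176917 / 7755825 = 29376588818.62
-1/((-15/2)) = 2/15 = 0.13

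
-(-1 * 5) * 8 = 40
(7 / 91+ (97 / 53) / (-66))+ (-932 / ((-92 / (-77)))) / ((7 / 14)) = -1631646617 / 1045902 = -1560.04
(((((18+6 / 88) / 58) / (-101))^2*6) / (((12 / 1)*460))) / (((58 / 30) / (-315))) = -597263625 / 354502994937344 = -0.00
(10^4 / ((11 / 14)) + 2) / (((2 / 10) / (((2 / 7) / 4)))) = 350055 / 77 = 4546.17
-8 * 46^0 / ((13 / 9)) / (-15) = 24 / 65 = 0.37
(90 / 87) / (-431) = -30 / 12499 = -0.00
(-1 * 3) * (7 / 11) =-21 / 11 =-1.91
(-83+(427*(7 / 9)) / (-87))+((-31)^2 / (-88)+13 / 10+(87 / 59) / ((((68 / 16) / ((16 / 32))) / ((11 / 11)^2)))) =-33264486797 / 345553560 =-96.26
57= 57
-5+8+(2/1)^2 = 7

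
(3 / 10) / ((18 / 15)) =1 / 4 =0.25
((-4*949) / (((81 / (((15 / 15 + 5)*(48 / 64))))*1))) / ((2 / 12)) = -3796 / 3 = -1265.33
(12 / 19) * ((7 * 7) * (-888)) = -522144 / 19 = -27481.26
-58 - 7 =-65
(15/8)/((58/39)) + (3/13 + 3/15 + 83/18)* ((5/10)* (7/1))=5132213/271440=18.91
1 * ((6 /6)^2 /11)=1 /11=0.09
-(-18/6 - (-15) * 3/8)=-21/8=-2.62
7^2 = 49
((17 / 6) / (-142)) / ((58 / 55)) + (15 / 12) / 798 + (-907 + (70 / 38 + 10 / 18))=-4459093007 / 4929246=-904.62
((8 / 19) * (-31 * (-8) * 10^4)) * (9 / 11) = 178560000 / 209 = 854354.07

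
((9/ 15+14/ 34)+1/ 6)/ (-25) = -601/ 12750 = -0.05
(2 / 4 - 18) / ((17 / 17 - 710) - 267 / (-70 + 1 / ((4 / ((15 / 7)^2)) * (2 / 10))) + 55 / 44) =881650 / 35447117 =0.02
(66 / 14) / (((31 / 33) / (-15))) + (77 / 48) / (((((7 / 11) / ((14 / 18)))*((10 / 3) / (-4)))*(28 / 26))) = -12102541 / 156240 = -77.46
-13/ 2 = -6.50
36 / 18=2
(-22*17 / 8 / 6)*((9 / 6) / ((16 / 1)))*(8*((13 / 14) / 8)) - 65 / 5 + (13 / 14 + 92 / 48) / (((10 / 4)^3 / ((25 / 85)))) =-8894227 / 652800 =-13.62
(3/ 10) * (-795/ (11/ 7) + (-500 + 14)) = -32733/ 110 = -297.57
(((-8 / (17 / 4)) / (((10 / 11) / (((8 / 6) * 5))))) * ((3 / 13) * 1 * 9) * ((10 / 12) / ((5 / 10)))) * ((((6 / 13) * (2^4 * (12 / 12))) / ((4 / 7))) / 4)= -443520 / 2873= -154.38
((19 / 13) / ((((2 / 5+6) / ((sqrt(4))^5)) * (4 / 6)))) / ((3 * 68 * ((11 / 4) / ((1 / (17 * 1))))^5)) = 12160 / 50535935125247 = 0.00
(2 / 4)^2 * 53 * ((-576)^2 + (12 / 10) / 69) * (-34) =-17188486021 / 115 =-149465095.83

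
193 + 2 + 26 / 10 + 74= 1358 / 5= 271.60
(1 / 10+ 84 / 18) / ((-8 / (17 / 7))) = -2431 / 1680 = -1.45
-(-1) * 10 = 10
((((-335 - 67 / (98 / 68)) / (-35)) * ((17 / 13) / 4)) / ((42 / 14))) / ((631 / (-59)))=-6249693 / 56272580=-0.11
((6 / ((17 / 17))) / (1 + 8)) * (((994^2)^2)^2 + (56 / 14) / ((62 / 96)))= 59085751645722584071880576 / 93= 635330662857232086794414.80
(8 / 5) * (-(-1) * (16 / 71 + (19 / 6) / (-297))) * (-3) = -108652 / 105435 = -1.03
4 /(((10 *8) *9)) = 1 /180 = 0.01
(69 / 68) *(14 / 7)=69 / 34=2.03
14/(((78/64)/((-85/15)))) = -7616/117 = -65.09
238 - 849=-611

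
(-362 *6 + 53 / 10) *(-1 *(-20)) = -43334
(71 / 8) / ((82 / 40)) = 4.33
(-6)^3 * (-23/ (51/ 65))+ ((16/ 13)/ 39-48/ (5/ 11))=268317928/ 43095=6226.20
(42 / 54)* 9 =7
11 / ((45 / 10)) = 22 / 9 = 2.44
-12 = -12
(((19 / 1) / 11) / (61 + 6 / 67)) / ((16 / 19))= 24187 / 720368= 0.03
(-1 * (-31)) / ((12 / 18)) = 93 / 2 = 46.50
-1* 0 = 0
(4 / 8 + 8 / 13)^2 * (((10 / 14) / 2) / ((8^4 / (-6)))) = -0.00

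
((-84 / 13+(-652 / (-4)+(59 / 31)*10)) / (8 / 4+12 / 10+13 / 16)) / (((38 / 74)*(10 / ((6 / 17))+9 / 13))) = 52358700 / 17835509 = 2.94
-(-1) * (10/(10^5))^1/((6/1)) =1/60000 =0.00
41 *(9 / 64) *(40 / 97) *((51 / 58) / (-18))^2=59245 / 10441856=0.01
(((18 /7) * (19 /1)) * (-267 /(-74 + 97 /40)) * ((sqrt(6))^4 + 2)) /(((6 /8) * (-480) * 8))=-96387 /40082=-2.40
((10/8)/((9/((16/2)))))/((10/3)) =0.33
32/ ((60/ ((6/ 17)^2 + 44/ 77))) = 11264/ 30345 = 0.37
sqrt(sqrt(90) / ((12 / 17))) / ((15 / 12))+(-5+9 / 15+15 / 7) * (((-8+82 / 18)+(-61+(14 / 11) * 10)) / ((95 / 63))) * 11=2 * 10^(1 / 4) * sqrt(17) / 5+80896 / 95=854.47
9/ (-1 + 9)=9/ 8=1.12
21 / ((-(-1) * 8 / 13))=273 / 8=34.12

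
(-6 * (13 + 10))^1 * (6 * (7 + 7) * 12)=-139104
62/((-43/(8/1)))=-496/43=-11.53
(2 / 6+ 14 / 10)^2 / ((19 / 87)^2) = 568516 / 9025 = 62.99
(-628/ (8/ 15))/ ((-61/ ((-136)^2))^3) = 7450653490544640/ 226981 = 32825009540.64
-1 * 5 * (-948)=4740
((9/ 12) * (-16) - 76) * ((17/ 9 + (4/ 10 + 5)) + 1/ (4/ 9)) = -37774/ 45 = -839.42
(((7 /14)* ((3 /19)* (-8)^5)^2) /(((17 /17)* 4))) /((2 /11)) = 6643777536 /361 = 18403815.89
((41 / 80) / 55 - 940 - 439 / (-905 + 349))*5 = -574415401 / 122320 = -4696.01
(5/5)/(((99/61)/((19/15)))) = 1159/1485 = 0.78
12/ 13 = 0.92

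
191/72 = 2.65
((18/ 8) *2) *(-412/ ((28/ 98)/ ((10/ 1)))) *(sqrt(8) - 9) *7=4088070 - 908460 *sqrt(2)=2803313.55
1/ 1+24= 25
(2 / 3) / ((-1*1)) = -2 / 3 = -0.67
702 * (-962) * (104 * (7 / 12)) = -40969656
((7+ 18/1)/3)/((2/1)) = 25/6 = 4.17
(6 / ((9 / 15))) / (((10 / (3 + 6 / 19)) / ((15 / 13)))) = 3.83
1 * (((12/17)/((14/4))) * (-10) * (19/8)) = -570/119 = -4.79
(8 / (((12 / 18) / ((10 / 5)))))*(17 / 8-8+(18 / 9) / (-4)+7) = 15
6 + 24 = 30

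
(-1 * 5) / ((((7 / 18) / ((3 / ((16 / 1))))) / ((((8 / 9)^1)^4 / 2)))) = -1280 / 1701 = -0.75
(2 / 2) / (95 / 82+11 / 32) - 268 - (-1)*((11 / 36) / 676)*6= -712383205 / 2664792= -267.33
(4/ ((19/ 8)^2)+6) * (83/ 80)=100513/ 14440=6.96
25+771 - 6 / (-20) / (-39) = 103479 / 130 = 795.99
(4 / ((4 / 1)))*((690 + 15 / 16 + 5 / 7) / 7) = 77465 / 784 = 98.81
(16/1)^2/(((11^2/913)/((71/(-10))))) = -754304/55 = -13714.62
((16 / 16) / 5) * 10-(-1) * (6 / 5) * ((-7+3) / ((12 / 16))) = -22 / 5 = -4.40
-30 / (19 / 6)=-9.47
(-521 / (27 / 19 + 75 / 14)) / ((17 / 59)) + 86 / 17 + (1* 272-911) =-27607505 / 30651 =-900.70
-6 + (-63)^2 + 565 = 4528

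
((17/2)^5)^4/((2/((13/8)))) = 52835008286418442791220813/16777216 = 3149211900616791414.69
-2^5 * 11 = -352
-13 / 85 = -0.15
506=506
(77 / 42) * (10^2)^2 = 55000 / 3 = 18333.33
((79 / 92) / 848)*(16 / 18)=79 / 87768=0.00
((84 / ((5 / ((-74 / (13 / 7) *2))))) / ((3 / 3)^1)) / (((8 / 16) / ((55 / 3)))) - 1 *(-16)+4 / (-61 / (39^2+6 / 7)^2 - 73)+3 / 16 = -42281908185592071 / 861589127984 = -49074.33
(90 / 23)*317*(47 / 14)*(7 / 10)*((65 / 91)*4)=1340910 / 161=8328.63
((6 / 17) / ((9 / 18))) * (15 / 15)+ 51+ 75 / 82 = 73353 / 1394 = 52.62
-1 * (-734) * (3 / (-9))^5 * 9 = -27.19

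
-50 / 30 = -5 / 3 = -1.67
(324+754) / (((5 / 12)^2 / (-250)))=-1552320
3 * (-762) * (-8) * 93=1700784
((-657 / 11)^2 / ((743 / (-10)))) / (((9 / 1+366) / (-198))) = 5179788 / 204325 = 25.35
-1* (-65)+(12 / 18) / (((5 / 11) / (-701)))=-14447 / 15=-963.13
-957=-957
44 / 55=4 / 5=0.80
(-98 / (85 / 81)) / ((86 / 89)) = -353241 / 3655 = -96.65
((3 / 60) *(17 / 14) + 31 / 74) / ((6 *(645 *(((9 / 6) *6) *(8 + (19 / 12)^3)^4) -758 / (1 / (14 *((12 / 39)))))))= 444408441864192 / 662359556037850463173045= 0.00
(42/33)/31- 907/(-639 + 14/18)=2863999/1958704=1.46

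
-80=-80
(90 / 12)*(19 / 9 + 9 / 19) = 1105 / 57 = 19.39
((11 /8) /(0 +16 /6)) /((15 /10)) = 11 /32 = 0.34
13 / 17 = 0.76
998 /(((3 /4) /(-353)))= -1409176 /3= -469725.33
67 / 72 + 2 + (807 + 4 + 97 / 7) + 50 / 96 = 834935 / 1008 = 828.31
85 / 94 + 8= 837 / 94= 8.90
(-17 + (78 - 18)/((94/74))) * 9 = 272.11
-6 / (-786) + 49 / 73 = 0.68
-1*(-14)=14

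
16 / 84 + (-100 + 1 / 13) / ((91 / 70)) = -272114 / 3549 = -76.67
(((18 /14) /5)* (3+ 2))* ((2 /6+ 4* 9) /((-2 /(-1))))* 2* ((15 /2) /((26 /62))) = 835.47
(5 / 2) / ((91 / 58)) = 145 / 91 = 1.59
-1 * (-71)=71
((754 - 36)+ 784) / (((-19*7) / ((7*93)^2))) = -90935586 / 19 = -4786083.47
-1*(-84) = 84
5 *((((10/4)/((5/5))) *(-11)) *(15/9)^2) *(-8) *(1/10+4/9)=134750/81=1663.58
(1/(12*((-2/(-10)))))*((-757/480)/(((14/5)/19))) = -71915/16128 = -4.46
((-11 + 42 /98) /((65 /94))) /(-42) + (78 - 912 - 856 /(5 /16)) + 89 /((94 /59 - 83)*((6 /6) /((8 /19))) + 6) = -201272910056 /56326725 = -3573.31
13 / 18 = 0.72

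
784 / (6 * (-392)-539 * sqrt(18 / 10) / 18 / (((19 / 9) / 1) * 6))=-22179840 / 66539399 + 13376 * sqrt(5) / 66539399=-0.33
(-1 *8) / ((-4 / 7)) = 14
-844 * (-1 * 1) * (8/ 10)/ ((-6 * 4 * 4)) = -211/ 30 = -7.03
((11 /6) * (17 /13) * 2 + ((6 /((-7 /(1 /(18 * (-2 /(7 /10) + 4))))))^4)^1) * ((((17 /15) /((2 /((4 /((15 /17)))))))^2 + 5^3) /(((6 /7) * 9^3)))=964454812466971 /955063249920000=1.01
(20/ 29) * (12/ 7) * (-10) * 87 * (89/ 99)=-71200/ 77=-924.68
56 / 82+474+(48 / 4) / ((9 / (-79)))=45430 / 123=369.35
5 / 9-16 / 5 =-119 / 45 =-2.64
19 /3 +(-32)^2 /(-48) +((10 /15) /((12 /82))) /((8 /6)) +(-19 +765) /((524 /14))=13123 /1572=8.35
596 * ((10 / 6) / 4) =745 / 3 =248.33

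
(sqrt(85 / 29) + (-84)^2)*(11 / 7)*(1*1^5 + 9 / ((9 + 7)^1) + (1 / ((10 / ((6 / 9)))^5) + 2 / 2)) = 342478301*sqrt(2465) / 2466450000 + 2397348107 / 84375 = 28419.91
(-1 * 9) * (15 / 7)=-135 / 7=-19.29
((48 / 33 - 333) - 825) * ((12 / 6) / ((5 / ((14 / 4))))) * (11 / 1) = -89054 / 5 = -17810.80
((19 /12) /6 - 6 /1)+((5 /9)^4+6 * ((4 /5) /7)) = -9102983 /1837080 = -4.96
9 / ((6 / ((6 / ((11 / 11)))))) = 9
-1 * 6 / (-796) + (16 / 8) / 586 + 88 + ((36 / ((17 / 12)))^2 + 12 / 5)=124049754537 / 168507230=736.17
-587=-587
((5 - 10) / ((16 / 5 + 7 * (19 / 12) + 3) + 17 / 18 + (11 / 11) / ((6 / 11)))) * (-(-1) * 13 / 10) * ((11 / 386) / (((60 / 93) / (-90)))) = 1795365 / 1393846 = 1.29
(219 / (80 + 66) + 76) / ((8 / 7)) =1085 / 16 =67.81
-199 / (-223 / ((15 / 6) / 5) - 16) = 199 / 462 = 0.43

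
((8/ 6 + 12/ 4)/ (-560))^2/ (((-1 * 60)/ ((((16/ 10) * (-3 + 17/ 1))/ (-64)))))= 169/ 483840000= 0.00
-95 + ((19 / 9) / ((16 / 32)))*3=-247 / 3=-82.33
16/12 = 4/3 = 1.33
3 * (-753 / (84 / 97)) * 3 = -219123 / 28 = -7825.82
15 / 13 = 1.15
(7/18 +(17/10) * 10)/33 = 313/594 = 0.53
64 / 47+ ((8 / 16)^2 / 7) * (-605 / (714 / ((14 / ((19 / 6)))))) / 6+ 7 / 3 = 1561163 / 425068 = 3.67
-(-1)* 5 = 5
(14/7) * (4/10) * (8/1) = 6.40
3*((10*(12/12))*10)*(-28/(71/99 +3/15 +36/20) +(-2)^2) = -508800/269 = -1891.45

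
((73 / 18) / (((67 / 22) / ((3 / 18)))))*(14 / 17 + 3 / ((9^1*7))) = 249733 / 1291626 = 0.19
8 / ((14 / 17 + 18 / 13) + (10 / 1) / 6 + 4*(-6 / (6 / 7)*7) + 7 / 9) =-7956 / 190295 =-0.04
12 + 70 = 82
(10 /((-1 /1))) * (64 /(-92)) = 160 /23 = 6.96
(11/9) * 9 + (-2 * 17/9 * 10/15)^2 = 12643/729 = 17.34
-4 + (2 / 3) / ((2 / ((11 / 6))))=-61 / 18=-3.39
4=4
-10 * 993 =-9930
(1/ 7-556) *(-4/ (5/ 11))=171204/ 35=4891.54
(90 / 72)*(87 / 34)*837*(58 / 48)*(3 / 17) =10558755 / 18496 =570.87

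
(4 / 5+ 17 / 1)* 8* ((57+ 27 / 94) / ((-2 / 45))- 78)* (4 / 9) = -60992056 / 705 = -86513.55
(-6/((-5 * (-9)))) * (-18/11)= 12/55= 0.22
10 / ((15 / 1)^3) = 2 / 675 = 0.00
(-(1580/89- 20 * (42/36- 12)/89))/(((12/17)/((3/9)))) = -45815/4806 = -9.53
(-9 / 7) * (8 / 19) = -72 / 133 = -0.54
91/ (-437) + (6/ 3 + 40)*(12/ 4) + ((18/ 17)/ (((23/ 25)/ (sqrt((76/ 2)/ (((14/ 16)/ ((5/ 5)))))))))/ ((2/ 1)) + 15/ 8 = 900*sqrt(133)/ 2737 + 446323/ 3496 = 131.46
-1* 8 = -8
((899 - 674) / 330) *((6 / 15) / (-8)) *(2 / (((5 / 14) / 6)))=-63 / 55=-1.15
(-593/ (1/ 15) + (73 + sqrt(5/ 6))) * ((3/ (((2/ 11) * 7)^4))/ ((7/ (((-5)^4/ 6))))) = -40363406875/ 268912 + 9150625 * sqrt(30)/ 3226944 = -150083.41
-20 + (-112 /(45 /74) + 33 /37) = -338471 /1665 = -203.29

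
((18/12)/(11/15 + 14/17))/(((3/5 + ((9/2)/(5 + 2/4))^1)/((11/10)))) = 30855/41288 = 0.75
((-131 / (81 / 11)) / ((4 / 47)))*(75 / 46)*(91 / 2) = -154078925 / 9936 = -15507.14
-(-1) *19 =19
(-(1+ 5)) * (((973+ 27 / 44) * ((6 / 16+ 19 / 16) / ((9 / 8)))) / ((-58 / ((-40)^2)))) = 214195000 / 957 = 223819.23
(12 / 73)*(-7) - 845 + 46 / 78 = -2407312 / 2847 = -845.56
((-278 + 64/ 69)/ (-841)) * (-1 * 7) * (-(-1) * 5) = -669130/ 58029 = -11.53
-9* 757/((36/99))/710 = -74943/2840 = -26.39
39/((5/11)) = 85.80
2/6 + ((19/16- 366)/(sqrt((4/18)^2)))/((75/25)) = -52501/96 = -546.89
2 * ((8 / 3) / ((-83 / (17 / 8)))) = -34 / 249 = -0.14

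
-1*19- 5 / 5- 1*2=-22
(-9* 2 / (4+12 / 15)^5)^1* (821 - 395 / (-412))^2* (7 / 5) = -501732833914375 / 75089313792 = -6681.81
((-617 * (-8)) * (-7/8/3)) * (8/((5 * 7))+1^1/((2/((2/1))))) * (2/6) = -26531/45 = -589.58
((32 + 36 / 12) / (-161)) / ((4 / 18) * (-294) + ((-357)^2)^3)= -15 / 142842810781485073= -0.00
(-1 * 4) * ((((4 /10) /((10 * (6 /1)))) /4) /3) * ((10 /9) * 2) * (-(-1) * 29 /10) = -29 /2025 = -0.01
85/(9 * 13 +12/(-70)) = 2975/4089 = 0.73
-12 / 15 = -4 / 5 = -0.80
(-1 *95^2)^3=-735091890625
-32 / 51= -0.63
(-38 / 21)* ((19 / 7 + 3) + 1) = -1786 / 147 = -12.15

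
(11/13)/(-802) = -11/10426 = -0.00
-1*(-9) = 9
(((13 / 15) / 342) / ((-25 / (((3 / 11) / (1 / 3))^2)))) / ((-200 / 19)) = 39 / 6050000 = 0.00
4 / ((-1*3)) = -4 / 3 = -1.33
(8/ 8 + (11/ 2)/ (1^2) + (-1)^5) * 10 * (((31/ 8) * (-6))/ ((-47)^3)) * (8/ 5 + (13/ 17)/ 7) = 1040391/ 49419748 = 0.02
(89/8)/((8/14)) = 623/32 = 19.47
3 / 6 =1 / 2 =0.50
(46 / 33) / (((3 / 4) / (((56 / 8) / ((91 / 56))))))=10304 / 1287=8.01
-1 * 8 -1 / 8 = -65 / 8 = -8.12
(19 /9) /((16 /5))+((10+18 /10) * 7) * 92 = 5471899 /720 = 7599.86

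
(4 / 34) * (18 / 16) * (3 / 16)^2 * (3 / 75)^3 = 81 / 272000000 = 0.00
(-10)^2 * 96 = 9600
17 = 17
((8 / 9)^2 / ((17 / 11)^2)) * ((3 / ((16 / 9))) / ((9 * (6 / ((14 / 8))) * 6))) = 847 / 280908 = 0.00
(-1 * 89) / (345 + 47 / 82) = -0.26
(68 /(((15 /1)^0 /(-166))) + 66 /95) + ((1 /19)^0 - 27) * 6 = -1087114 /95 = -11443.31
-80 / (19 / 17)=-1360 / 19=-71.58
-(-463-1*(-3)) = 460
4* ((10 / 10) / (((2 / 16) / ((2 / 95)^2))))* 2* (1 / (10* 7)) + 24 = 7581128 / 315875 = 24.00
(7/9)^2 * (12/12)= 0.60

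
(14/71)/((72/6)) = 7/426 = 0.02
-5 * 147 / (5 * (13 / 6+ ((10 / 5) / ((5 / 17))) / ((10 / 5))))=-26.41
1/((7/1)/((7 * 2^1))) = 2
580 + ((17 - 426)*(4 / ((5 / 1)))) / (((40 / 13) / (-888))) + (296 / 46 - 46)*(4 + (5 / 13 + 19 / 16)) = 94789.46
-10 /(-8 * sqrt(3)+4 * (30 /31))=775 /3544+4805 * sqrt(3) /10632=1.00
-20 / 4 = -5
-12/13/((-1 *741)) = 4/3211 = 0.00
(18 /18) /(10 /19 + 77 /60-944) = -1140 /1074097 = -0.00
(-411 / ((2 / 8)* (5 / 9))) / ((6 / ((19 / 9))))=-5206 / 5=-1041.20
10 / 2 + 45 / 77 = 430 / 77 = 5.58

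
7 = 7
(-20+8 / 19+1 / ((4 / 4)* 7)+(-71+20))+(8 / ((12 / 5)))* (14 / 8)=-51553 / 798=-64.60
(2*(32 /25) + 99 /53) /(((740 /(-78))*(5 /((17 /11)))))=-3889821 /26963750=-0.14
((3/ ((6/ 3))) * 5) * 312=2340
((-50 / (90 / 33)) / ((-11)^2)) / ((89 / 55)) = -25 / 267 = -0.09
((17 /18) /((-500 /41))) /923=-697 /8307000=-0.00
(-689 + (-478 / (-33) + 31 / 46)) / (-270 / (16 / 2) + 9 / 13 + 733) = -26595166 / 27625323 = -0.96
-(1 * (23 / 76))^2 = -529 / 5776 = -0.09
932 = 932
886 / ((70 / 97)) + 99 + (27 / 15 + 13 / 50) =465081 / 350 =1328.80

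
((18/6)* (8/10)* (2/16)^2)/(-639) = -0.00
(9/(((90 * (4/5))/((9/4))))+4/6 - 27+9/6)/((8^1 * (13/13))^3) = -2357/49152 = -0.05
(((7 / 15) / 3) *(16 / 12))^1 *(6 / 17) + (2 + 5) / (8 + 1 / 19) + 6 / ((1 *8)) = 5179 / 3060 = 1.69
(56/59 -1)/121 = -3/7139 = -0.00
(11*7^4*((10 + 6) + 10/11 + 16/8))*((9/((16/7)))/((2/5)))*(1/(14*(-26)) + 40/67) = 1565896185/536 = 2921448.11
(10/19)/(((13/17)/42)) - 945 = -916.09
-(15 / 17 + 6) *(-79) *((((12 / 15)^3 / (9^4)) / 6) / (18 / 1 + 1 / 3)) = 32864 / 85201875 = 0.00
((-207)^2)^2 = 1836036801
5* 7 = 35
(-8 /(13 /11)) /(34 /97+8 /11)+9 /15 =-42463 /7475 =-5.68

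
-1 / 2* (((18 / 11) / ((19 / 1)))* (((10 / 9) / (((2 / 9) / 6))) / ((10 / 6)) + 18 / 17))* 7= -20412 / 3553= -5.75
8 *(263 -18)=1960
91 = 91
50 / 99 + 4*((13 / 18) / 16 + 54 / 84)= 6019 / 1848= 3.26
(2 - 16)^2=196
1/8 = 0.12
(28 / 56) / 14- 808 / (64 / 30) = -2651 / 7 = -378.71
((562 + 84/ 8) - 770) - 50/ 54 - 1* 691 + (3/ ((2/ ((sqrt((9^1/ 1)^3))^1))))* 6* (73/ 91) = -3412733/ 4914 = -694.49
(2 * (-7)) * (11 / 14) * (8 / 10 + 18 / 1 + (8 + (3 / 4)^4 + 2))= -409959 / 1280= -320.28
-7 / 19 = -0.37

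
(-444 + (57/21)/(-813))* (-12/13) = 777484/1897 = 409.85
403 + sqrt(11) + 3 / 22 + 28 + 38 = 472.45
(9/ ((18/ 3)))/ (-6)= -1/ 4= -0.25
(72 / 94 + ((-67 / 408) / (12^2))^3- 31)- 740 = -7341563051792380469 / 9531600326885376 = -770.23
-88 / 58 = -44 / 29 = -1.52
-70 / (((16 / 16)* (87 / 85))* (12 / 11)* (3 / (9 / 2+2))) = -425425 / 3132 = -135.83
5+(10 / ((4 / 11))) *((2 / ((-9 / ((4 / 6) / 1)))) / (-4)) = 325 / 54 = 6.02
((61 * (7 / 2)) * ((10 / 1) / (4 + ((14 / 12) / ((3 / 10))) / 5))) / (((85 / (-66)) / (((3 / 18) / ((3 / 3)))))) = -42273 / 731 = -57.83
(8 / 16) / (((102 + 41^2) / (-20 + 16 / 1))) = -2 / 1783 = -0.00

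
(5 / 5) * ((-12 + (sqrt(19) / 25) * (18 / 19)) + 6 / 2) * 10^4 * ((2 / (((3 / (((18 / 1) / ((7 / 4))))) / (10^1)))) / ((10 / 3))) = -12960000 / 7 + 1036800 * sqrt(19) / 133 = -1817448.82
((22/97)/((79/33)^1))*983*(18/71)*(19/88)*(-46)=-234.50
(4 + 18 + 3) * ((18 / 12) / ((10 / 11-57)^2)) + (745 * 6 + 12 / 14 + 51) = 24099961359 / 5329646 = 4521.87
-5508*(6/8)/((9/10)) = -4590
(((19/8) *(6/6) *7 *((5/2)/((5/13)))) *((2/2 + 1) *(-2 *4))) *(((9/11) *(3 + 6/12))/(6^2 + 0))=-12103/88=-137.53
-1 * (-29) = 29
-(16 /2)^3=-512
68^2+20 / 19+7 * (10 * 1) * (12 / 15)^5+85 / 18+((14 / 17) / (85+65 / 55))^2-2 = 1195326056957467 / 257019982500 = 4650.71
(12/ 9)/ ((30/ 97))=194/ 45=4.31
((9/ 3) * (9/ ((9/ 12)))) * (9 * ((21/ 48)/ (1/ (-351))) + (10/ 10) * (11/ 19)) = -49733.41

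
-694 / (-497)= 694 / 497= 1.40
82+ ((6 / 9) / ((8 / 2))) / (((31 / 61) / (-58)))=5857 / 93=62.98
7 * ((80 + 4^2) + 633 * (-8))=-34776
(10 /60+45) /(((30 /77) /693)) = 1606759 /20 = 80337.95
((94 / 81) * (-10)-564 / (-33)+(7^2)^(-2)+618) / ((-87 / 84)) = -5335275268 / 8862777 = -601.99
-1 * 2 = -2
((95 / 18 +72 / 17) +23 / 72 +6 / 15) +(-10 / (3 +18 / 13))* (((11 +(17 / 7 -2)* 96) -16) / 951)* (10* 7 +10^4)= -11714595563 / 13580280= -862.62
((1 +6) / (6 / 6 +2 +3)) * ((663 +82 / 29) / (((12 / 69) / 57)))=59066231 / 232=254595.82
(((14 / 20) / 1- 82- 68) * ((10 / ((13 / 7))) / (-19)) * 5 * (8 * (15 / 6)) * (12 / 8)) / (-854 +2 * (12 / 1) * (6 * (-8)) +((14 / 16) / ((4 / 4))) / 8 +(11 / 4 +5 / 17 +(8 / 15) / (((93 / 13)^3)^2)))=-16552627908888021552000 / 5223510422259529626473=-3.17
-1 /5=-0.20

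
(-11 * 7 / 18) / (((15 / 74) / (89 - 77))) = -11396 / 45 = -253.24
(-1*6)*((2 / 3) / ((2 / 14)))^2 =-392 / 3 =-130.67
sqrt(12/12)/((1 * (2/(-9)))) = -9/2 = -4.50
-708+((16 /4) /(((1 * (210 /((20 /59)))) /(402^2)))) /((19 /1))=-5124732 /7847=-653.08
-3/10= -0.30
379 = 379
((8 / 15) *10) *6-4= 28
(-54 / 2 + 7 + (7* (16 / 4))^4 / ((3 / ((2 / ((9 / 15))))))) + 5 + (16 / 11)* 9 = 67611971 / 99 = 682949.20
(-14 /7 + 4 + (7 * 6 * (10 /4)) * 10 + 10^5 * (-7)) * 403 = -281676044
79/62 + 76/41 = 7951/2542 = 3.13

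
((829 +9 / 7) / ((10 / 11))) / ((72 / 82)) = 655303 / 630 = 1040.16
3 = 3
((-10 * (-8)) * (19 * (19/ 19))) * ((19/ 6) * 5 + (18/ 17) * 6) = 33723.14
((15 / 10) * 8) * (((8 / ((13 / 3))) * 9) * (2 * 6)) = 31104 / 13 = 2392.62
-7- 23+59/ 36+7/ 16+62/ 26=-47809/ 1872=-25.54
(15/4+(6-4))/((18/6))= 1.92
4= 4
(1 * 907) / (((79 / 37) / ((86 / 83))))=2886074 / 6557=440.15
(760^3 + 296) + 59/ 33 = 14486217827/ 33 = 438976297.79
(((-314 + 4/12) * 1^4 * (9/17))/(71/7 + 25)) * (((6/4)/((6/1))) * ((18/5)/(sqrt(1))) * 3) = -177849/13940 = -12.76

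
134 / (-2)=-67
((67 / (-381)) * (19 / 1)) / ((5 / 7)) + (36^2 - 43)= 2378054 / 1905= 1248.32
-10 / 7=-1.43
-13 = -13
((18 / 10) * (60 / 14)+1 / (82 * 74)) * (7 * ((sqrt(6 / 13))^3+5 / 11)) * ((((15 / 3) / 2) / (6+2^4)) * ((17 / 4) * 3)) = 22788585 * sqrt(78) / 8203936+37980975 / 1067968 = 60.10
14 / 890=7 / 445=0.02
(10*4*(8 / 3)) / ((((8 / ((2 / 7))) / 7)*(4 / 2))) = 40 / 3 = 13.33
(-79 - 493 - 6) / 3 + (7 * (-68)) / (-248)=-35479 / 186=-190.75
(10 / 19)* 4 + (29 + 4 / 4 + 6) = 724 / 19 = 38.11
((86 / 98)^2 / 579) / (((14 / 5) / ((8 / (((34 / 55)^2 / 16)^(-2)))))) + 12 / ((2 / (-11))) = -4701683926278671 / 71237637586500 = -66.00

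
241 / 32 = 7.53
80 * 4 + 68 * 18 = 1544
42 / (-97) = -42 / 97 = -0.43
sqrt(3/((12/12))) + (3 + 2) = sqrt(3) + 5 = 6.73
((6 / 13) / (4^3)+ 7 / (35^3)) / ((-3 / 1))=-0.00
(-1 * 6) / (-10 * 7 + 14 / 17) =17 / 196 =0.09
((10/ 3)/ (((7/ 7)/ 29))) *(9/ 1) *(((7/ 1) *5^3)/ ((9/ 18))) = 1522500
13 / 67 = 0.19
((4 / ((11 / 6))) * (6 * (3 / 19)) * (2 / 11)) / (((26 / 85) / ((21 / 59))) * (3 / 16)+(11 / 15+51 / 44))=12337920 / 67417757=0.18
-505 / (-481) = 505 / 481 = 1.05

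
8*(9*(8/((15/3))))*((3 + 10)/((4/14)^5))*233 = 916351254/5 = 183270250.80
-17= -17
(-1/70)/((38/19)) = -1/140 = -0.01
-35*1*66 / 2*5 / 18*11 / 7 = -3025 / 6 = -504.17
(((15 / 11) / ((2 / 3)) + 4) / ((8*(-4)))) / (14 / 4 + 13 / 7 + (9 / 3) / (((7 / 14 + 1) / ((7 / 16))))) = -931 / 30712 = -0.03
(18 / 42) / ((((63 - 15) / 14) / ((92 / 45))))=23 / 90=0.26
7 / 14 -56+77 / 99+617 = 10121 / 18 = 562.28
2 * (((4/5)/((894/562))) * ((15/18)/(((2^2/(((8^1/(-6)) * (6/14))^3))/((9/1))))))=-17984/51107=-0.35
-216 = -216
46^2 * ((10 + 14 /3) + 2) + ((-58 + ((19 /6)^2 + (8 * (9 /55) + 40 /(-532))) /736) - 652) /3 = 35030.01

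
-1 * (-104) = 104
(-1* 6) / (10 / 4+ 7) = -12 / 19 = -0.63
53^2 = 2809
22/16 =11/8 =1.38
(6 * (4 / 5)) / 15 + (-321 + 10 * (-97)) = -32267 / 25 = -1290.68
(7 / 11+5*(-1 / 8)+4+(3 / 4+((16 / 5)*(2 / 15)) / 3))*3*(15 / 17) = 12.98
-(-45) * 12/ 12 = 45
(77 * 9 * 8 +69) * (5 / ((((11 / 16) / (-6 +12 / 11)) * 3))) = -8082720 / 121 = -66799.34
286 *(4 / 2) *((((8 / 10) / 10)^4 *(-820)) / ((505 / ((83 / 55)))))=-11325184 / 197265625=-0.06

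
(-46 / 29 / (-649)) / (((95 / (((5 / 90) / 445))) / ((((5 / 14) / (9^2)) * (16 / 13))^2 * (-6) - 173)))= -0.00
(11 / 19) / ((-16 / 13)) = -0.47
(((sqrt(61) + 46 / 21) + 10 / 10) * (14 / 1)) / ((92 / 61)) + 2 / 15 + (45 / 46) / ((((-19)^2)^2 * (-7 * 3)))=9362846972 / 314725215 + 427 * sqrt(61) / 46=102.25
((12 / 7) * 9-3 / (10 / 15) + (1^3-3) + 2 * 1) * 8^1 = 612 / 7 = 87.43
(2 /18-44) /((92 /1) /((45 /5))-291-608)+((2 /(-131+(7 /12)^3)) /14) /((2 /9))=562758901 /12655817825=0.04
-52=-52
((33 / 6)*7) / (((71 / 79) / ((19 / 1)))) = 115577 / 142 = 813.92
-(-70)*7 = 490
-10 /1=-10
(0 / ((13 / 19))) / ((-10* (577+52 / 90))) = 0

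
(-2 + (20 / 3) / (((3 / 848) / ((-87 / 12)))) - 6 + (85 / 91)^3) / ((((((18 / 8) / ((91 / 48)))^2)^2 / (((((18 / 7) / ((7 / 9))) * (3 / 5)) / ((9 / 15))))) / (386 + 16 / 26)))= -33282107432773 / 3779136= -8806803.31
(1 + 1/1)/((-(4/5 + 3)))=-10/19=-0.53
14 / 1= 14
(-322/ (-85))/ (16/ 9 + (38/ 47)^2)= 3200841/ 2054450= 1.56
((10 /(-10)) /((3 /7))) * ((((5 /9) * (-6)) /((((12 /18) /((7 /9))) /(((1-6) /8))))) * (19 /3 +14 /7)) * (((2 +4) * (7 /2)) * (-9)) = 214375 /24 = 8932.29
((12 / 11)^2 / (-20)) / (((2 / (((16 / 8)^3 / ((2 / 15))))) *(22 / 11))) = -108 / 121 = -0.89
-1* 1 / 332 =-1 / 332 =-0.00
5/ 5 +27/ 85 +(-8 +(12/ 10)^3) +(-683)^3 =-677050482903/ 2125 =-318611991.95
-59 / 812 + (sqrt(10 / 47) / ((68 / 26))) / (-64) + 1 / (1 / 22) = 17805 / 812 - 13 * sqrt(470) / 102272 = 21.92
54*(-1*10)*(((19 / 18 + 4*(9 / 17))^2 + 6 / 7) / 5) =-7161703 / 6069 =-1180.05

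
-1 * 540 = -540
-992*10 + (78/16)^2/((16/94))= -5007553/512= -9780.38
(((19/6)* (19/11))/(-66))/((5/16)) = -1444/5445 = -0.27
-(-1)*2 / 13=2 / 13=0.15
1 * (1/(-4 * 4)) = -1/16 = -0.06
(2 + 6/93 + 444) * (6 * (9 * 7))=5226984/31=168612.39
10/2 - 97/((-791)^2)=3128308/625681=5.00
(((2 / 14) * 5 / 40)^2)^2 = 0.00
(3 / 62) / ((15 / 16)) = 8 / 155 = 0.05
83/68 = 1.22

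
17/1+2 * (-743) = -1469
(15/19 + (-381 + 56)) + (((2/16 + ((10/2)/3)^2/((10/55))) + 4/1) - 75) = -519577/1368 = -379.81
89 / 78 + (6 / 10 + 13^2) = 66589 / 390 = 170.74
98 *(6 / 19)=588 / 19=30.95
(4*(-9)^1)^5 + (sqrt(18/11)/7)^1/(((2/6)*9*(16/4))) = -60466176 + sqrt(22)/308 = -60466175.98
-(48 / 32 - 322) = 641 / 2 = 320.50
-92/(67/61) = -83.76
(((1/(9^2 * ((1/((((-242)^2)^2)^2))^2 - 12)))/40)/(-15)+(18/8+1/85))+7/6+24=18814093367771674835084834377400328224425614211/685933947008199393378744660011871134101910100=27.43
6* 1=6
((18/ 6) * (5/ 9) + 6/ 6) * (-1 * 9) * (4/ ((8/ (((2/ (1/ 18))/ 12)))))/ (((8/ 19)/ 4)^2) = -3249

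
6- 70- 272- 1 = -337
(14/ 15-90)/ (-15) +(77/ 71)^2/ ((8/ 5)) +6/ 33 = 684179263/ 99811800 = 6.85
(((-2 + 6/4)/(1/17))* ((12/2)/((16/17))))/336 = -289/1792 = -0.16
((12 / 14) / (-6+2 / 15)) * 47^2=-99405 / 308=-322.74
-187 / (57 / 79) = -14773 / 57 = -259.18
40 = 40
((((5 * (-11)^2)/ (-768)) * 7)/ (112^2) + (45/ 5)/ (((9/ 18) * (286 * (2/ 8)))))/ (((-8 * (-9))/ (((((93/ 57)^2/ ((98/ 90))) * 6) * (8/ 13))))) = 237649058305/ 7542766206976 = 0.03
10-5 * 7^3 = -1705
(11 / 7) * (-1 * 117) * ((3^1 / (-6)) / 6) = 429 / 28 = 15.32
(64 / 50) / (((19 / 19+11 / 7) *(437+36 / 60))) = 28 / 24615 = 0.00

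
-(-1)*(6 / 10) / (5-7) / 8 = -3 / 80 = -0.04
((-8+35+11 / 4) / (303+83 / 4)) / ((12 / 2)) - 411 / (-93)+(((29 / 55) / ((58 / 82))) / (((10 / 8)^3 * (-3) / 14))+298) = 4741681997 / 15771250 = 300.65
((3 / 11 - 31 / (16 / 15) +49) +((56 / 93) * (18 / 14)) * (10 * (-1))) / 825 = 68027 / 4501200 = 0.02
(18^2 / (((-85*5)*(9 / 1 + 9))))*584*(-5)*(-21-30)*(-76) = 2396736 / 5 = 479347.20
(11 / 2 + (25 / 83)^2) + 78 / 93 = 2746127 / 427118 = 6.43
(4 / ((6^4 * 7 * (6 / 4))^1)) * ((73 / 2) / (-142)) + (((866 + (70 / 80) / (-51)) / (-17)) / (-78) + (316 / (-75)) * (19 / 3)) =-4724567490287 / 181494658800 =-26.03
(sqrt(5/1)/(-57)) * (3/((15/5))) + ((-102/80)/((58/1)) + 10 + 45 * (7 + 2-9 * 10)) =-8433251/2320-sqrt(5)/57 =-3635.06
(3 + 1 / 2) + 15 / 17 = 149 / 34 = 4.38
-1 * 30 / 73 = -30 / 73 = -0.41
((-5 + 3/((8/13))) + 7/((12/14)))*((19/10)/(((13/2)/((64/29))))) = 29336/5655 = 5.19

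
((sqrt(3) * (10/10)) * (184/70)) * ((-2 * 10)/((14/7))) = -184 * sqrt(3)/7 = -45.53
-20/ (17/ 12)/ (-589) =240/ 10013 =0.02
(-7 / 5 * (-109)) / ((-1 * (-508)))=763 / 2540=0.30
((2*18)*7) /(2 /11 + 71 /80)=221760 /941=235.66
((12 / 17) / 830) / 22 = 3 / 77605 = 0.00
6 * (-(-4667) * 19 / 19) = 28002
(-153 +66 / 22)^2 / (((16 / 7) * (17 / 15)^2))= 8859375 / 1156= 7663.82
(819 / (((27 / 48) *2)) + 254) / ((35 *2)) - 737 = -25304 / 35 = -722.97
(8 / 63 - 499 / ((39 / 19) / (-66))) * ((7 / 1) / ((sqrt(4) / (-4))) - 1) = -65703850 / 273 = -240673.44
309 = 309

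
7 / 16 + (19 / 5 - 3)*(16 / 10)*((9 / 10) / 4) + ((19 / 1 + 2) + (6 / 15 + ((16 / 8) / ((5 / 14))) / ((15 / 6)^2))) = 46043 / 2000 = 23.02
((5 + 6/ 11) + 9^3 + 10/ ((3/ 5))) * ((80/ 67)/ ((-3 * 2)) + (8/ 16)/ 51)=-142.13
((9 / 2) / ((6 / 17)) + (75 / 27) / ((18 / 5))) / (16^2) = 0.05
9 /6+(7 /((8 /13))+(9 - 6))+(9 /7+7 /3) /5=13943 /840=16.60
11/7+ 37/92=1271/644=1.97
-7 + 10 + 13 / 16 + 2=93 / 16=5.81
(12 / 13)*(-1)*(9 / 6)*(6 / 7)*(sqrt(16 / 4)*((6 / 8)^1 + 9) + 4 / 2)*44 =-102168 / 91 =-1122.73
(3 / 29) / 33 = 1 / 319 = 0.00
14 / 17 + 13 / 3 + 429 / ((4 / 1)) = 112.41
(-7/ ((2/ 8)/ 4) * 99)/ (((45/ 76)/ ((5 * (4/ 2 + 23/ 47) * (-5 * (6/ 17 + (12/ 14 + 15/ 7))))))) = 3122159040/ 799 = 3907583.28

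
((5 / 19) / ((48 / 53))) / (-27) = -265 / 24624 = -0.01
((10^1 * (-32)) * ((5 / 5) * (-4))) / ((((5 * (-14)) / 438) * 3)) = -18688 / 7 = -2669.71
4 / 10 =2 / 5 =0.40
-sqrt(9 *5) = -3 *sqrt(5) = -6.71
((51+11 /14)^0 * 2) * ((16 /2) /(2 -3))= -16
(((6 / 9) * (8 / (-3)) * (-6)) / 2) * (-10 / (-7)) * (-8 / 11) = -1280 / 231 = -5.54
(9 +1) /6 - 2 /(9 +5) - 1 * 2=-10 /21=-0.48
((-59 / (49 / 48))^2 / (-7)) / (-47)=8020224 / 789929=10.15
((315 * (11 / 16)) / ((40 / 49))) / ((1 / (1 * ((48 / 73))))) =101871 / 584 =174.44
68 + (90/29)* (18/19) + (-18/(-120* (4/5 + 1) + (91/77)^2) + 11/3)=3205980509/42923451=74.69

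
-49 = -49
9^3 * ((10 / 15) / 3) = 162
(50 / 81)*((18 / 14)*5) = 250 / 63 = 3.97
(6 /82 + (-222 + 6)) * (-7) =61971 /41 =1511.49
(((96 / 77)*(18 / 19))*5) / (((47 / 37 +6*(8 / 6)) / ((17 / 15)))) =362304 / 501809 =0.72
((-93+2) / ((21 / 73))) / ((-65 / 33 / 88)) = 14132.80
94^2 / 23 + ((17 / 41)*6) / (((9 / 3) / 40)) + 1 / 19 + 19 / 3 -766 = -18397322 / 53751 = -342.27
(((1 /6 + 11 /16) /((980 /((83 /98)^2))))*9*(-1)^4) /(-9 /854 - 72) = -17229389 /220497083520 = -0.00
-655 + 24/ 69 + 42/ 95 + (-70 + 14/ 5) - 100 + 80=-1619981/ 2185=-741.41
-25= -25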